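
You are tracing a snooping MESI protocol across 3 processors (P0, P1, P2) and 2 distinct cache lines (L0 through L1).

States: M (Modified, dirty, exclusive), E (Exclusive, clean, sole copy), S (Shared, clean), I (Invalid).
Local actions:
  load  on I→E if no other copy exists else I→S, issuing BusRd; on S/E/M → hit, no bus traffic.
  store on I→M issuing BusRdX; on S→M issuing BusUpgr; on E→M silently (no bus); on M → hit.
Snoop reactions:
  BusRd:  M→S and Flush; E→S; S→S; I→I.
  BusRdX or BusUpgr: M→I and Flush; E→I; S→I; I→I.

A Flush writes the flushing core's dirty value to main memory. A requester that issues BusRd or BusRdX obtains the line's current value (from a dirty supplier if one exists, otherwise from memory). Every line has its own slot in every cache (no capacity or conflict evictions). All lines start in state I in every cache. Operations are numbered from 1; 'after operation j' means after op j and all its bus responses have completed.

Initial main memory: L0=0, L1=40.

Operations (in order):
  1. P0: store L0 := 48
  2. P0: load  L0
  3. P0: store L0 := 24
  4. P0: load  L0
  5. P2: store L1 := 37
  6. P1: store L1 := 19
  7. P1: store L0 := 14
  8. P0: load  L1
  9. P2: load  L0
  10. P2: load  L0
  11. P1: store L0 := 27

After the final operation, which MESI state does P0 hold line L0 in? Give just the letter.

[1] P0: store L0 := 48 | P0:M(48), P1:I, P2:I | bus: BusRdX
[2] P0: load  L0 | P0:M(48), P1:I, P2:I | bus: none
[3] P0: store L0 := 24 | P0:M(24), P1:I, P2:I | bus: none
[4] P0: load  L0 | P0:M(24), P1:I, P2:I | bus: none
[5] P2: store L1 := 37 | P0:I, P1:I, P2:M(37) | bus: BusRdX
[6] P1: store L1 := 19 | P0:I, P1:M(19), P2:I | bus: BusRdX,Flush
[7] P1: store L0 := 14 | P0:I, P1:M(14), P2:I | bus: BusRdX,Flush
[8] P0: load  L1 | P0:S(19), P1:S(19), P2:I | bus: BusRd,Flush
[9] P2: load  L0 | P0:I, P1:S(14), P2:S(14) | bus: BusRd,Flush
[10] P2: load  L0 | P0:I, P1:S(14), P2:S(14) | bus: none
[11] P1: store L0 := 27 | P0:I, P1:M(27), P2:I | bus: BusUpgr

state = I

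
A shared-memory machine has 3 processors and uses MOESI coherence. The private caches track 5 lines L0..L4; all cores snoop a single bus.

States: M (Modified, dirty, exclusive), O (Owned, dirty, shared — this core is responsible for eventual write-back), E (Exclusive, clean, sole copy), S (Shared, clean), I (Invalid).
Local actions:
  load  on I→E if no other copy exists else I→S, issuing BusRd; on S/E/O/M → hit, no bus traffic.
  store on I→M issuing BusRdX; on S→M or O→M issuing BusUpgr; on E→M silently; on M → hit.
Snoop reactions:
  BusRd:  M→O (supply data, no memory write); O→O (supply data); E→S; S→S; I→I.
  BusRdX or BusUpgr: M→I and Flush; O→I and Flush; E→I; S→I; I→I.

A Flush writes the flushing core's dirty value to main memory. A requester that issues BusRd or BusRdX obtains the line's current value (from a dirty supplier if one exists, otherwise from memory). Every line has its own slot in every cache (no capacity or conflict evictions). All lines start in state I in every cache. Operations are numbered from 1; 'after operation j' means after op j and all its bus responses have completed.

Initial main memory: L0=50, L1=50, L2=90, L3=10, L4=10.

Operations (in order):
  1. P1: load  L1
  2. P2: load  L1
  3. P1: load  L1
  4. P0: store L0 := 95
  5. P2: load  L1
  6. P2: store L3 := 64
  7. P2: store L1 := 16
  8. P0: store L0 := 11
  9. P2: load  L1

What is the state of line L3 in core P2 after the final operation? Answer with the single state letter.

state = M

[1] P1: load  L1 | P0:I, P1:E(50), P2:I | bus: BusRd
[2] P2: load  L1 | P0:I, P1:S(50), P2:S(50) | bus: BusRd
[3] P1: load  L1 | P0:I, P1:S(50), P2:S(50) | bus: none
[4] P0: store L0 := 95 | P0:M(95), P1:I, P2:I | bus: BusRdX
[5] P2: load  L1 | P0:I, P1:S(50), P2:S(50) | bus: none
[6] P2: store L3 := 64 | P0:I, P1:I, P2:M(64) | bus: BusRdX
[7] P2: store L1 := 16 | P0:I, P1:I, P2:M(16) | bus: BusUpgr
[8] P0: store L0 := 11 | P0:M(11), P1:I, P2:I | bus: none
[9] P2: load  L1 | P0:I, P1:I, P2:M(16) | bus: none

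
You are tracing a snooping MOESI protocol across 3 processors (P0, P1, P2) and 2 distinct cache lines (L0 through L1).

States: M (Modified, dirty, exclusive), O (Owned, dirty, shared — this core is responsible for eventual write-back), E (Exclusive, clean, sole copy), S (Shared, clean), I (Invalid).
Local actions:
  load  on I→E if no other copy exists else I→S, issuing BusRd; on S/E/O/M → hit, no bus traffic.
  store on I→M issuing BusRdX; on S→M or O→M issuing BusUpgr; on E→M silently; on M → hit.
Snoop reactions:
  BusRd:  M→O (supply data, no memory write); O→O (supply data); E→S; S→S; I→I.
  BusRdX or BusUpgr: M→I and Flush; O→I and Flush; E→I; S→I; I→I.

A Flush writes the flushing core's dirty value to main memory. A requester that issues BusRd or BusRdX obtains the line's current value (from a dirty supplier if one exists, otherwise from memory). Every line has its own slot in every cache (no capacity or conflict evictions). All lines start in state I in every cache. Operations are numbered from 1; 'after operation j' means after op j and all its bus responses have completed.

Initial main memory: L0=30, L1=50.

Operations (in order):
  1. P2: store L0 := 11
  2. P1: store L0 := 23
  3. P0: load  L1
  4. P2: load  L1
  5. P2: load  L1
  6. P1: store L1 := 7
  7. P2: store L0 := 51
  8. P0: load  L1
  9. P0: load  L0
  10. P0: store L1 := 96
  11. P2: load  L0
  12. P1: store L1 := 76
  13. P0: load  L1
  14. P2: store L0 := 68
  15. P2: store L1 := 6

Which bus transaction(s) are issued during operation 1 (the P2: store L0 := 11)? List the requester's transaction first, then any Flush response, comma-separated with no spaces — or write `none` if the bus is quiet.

bus = BusRdX

step 1: P2: store L0 := 11  ⟶  IIM  (L0)  txn=BusRdX  M[L0]=30
step 2: P1: store L0 := 23  ⟶  IMI  (L0)  txn=BusRdX+Flush  M[L0]=11
step 3: P0: load  L1  ⟶  EII  (L1)  txn=BusRd  M[L1]=50
step 4: P2: load  L1  ⟶  SIS  (L1)  txn=BusRd  M[L1]=50
step 5: P2: load  L1  ⟶  SIS  (L1)  txn=∅  M[L1]=50
step 6: P1: store L1 := 7  ⟶  IMI  (L1)  txn=BusRdX  M[L1]=50
step 7: P2: store L0 := 51  ⟶  IIM  (L0)  txn=BusRdX+Flush  M[L0]=23
step 8: P0: load  L1  ⟶  SOI  (L1)  txn=BusRd  M[L1]=50
step 9: P0: load  L0  ⟶  SIO  (L0)  txn=BusRd  M[L0]=23
step 10: P0: store L1 := 96  ⟶  MII  (L1)  txn=BusUpgr+Flush  M[L1]=7
step 11: P2: load  L0  ⟶  SIO  (L0)  txn=∅  M[L0]=23
step 12: P1: store L1 := 76  ⟶  IMI  (L1)  txn=BusRdX+Flush  M[L1]=96
step 13: P0: load  L1  ⟶  SOI  (L1)  txn=BusRd  M[L1]=96
step 14: P2: store L0 := 68  ⟶  IIM  (L0)  txn=BusUpgr  M[L0]=23
step 15: P2: store L1 := 6  ⟶  IIM  (L1)  txn=BusRdX+Flush  M[L1]=76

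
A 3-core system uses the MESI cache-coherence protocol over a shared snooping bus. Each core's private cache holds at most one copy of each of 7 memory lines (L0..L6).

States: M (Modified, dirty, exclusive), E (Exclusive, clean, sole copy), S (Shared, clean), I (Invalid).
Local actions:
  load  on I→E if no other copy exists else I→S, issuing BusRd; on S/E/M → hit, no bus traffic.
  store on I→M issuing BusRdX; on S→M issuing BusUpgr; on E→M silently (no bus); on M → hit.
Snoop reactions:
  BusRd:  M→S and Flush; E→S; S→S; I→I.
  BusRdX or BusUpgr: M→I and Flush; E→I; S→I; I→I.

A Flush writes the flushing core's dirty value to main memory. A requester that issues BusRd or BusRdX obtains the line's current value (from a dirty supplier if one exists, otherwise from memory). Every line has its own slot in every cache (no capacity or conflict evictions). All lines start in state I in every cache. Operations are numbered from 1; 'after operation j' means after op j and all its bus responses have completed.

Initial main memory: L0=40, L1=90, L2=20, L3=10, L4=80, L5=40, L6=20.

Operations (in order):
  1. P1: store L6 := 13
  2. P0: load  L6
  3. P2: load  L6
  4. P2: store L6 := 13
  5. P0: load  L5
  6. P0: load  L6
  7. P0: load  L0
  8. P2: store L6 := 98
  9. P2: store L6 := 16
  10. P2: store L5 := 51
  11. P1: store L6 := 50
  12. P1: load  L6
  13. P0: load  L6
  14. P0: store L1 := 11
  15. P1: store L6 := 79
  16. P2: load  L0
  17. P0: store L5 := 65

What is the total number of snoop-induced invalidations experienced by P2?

step 1: P1: store L6 := 13  ⟶  IMI  (L6)  txn=BusRdX  M[L6]=20
step 2: P0: load  L6  ⟶  SSI  (L6)  txn=BusRd+Flush  M[L6]=13
step 3: P2: load  L6  ⟶  SSS  (L6)  txn=BusRd  M[L6]=13
step 4: P2: store L6 := 13  ⟶  IIM  (L6)  txn=BusUpgr  M[L6]=13
step 5: P0: load  L5  ⟶  EII  (L5)  txn=BusRd  M[L5]=40
step 6: P0: load  L6  ⟶  SIS  (L6)  txn=BusRd+Flush  M[L6]=13
step 7: P0: load  L0  ⟶  EII  (L0)  txn=BusRd  M[L0]=40
step 8: P2: store L6 := 98  ⟶  IIM  (L6)  txn=BusUpgr  M[L6]=13
step 9: P2: store L6 := 16  ⟶  IIM  (L6)  txn=∅  M[L6]=13
step 10: P2: store L5 := 51  ⟶  IIM  (L5)  txn=BusRdX  M[L5]=40
step 11: P1: store L6 := 50  ⟶  IMI  (L6)  txn=BusRdX+Flush  M[L6]=16
step 12: P1: load  L6  ⟶  IMI  (L6)  txn=∅  M[L6]=16
step 13: P0: load  L6  ⟶  SSI  (L6)  txn=BusRd+Flush  M[L6]=50
step 14: P0: store L1 := 11  ⟶  MII  (L1)  txn=BusRdX  M[L1]=90
step 15: P1: store L6 := 79  ⟶  IMI  (L6)  txn=BusUpgr  M[L6]=50
step 16: P2: load  L0  ⟶  SIS  (L0)  txn=BusRd  M[L0]=40
step 17: P0: store L5 := 65  ⟶  MII  (L5)  txn=BusRdX+Flush  M[L5]=51

invalidations = 2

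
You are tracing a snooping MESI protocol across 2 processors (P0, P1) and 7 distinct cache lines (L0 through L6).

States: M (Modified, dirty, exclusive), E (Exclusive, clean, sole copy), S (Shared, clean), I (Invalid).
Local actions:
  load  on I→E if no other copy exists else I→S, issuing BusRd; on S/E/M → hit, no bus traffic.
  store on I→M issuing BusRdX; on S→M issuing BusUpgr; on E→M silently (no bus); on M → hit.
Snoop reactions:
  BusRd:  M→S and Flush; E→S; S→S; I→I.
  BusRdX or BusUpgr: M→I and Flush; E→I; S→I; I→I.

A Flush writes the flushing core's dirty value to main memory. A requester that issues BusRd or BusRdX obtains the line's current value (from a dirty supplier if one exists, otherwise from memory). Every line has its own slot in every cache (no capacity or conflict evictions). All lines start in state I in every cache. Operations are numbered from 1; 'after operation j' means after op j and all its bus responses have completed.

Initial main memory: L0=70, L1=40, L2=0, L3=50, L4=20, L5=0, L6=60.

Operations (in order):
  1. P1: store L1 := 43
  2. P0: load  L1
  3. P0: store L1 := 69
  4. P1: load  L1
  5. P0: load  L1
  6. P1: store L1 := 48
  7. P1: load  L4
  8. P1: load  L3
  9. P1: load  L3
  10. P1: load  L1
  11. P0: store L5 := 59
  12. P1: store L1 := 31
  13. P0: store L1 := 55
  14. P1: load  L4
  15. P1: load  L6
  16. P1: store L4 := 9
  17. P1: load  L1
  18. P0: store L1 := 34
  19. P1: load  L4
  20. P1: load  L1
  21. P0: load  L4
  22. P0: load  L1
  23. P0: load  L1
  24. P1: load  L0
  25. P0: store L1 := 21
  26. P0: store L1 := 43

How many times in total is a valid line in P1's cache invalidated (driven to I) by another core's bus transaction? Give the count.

invalidations = 4

  op1 P1: store L1 := 43 → I/M on L1; bus BusRdX; mem=40
  op2 P0: load  L1 → S/S on L1; bus BusRd Flush; mem=43
  op3 P0: store L1 := 69 → M/I on L1; bus BusUpgr; mem=43
  op4 P1: load  L1 → S/S on L1; bus BusRd Flush; mem=69
  op5 P0: load  L1 → S/S on L1; bus (none); mem=69
  op6 P1: store L1 := 48 → I/M on L1; bus BusUpgr; mem=69
  op7 P1: load  L4 → I/E on L4; bus BusRd; mem=20
  op8 P1: load  L3 → I/E on L3; bus BusRd; mem=50
  op9 P1: load  L3 → I/E on L3; bus (none); mem=50
  op10 P1: load  L1 → I/M on L1; bus (none); mem=69
  op11 P0: store L5 := 59 → M/I on L5; bus BusRdX; mem=0
  op12 P1: store L1 := 31 → I/M on L1; bus (none); mem=69
  op13 P0: store L1 := 55 → M/I on L1; bus BusRdX Flush; mem=31
  op14 P1: load  L4 → I/E on L4; bus (none); mem=20
  op15 P1: load  L6 → I/E on L6; bus BusRd; mem=60
  op16 P1: store L4 := 9 → I/M on L4; bus (none); mem=20
  op17 P1: load  L1 → S/S on L1; bus BusRd Flush; mem=55
  op18 P0: store L1 := 34 → M/I on L1; bus BusUpgr; mem=55
  op19 P1: load  L4 → I/M on L4; bus (none); mem=20
  op20 P1: load  L1 → S/S on L1; bus BusRd Flush; mem=34
  op21 P0: load  L4 → S/S on L4; bus BusRd Flush; mem=9
  op22 P0: load  L1 → S/S on L1; bus (none); mem=34
  op23 P0: load  L1 → S/S on L1; bus (none); mem=34
  op24 P1: load  L0 → I/E on L0; bus BusRd; mem=70
  op25 P0: store L1 := 21 → M/I on L1; bus BusUpgr; mem=34
  op26 P0: store L1 := 43 → M/I on L1; bus (none); mem=34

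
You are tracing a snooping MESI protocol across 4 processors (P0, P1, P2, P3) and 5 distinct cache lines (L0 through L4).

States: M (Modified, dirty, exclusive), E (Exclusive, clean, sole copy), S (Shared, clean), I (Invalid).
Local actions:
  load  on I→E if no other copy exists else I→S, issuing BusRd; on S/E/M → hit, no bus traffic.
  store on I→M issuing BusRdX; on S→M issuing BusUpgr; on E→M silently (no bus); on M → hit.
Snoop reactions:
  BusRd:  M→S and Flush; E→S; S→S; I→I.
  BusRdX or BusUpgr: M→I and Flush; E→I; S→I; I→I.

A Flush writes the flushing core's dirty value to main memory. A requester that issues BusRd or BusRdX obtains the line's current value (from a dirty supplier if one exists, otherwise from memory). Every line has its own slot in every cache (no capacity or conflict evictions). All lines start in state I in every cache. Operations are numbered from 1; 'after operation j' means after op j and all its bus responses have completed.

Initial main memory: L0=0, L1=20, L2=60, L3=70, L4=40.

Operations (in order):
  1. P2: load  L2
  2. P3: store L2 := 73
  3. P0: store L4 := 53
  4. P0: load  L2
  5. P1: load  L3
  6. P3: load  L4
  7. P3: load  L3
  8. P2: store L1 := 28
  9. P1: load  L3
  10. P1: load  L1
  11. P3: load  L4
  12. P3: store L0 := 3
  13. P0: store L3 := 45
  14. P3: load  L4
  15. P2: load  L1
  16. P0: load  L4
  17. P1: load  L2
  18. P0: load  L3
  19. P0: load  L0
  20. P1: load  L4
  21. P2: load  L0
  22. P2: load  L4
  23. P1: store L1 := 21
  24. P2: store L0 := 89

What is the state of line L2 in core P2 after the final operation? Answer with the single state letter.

state = I

step 1: P2: load  L2  ⟶  IIEI  (L2)  txn=BusRd  M[L2]=60
step 2: P3: store L2 := 73  ⟶  IIIM  (L2)  txn=BusRdX  M[L2]=60
step 3: P0: store L4 := 53  ⟶  MIII  (L4)  txn=BusRdX  M[L4]=40
step 4: P0: load  L2  ⟶  SIIS  (L2)  txn=BusRd+Flush  M[L2]=73
step 5: P1: load  L3  ⟶  IEII  (L3)  txn=BusRd  M[L3]=70
step 6: P3: load  L4  ⟶  SIIS  (L4)  txn=BusRd+Flush  M[L4]=53
step 7: P3: load  L3  ⟶  ISIS  (L3)  txn=BusRd  M[L3]=70
step 8: P2: store L1 := 28  ⟶  IIMI  (L1)  txn=BusRdX  M[L1]=20
step 9: P1: load  L3  ⟶  ISIS  (L3)  txn=∅  M[L3]=70
step 10: P1: load  L1  ⟶  ISSI  (L1)  txn=BusRd+Flush  M[L1]=28
step 11: P3: load  L4  ⟶  SIIS  (L4)  txn=∅  M[L4]=53
step 12: P3: store L0 := 3  ⟶  IIIM  (L0)  txn=BusRdX  M[L0]=0
step 13: P0: store L3 := 45  ⟶  MIII  (L3)  txn=BusRdX  M[L3]=70
step 14: P3: load  L4  ⟶  SIIS  (L4)  txn=∅  M[L4]=53
step 15: P2: load  L1  ⟶  ISSI  (L1)  txn=∅  M[L1]=28
step 16: P0: load  L4  ⟶  SIIS  (L4)  txn=∅  M[L4]=53
step 17: P1: load  L2  ⟶  SSIS  (L2)  txn=BusRd  M[L2]=73
step 18: P0: load  L3  ⟶  MIII  (L3)  txn=∅  M[L3]=70
step 19: P0: load  L0  ⟶  SIIS  (L0)  txn=BusRd+Flush  M[L0]=3
step 20: P1: load  L4  ⟶  SSIS  (L4)  txn=BusRd  M[L4]=53
step 21: P2: load  L0  ⟶  SISS  (L0)  txn=BusRd  M[L0]=3
step 22: P2: load  L4  ⟶  SSSS  (L4)  txn=BusRd  M[L4]=53
step 23: P1: store L1 := 21  ⟶  IMII  (L1)  txn=BusUpgr  M[L1]=28
step 24: P2: store L0 := 89  ⟶  IIMI  (L0)  txn=BusUpgr  M[L0]=3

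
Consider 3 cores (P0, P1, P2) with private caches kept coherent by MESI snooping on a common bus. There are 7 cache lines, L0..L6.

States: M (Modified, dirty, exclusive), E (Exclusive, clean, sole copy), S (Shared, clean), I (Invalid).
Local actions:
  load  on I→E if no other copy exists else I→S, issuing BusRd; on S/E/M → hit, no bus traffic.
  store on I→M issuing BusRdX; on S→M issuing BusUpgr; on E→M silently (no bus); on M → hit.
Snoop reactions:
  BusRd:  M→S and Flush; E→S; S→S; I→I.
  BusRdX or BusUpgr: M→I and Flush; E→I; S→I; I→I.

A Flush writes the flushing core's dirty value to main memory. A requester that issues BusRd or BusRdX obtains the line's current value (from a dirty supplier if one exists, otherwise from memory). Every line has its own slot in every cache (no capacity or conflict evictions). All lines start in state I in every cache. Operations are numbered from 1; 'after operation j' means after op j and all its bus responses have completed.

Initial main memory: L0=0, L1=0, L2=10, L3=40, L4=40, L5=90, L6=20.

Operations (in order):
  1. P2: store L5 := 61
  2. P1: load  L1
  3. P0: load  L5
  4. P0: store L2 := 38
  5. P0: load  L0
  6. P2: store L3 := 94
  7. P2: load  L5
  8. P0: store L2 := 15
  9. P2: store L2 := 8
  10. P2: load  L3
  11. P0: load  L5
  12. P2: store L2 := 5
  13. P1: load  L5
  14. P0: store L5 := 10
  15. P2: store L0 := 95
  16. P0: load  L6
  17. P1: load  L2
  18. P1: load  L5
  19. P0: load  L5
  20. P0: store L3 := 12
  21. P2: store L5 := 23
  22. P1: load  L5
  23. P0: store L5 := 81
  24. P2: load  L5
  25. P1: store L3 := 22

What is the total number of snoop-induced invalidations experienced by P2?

1. P2: store L5 := 61  bus=[BusRdX]  L5: P0=I P1=I P2=M  mem[L5]=90
2. P1: load  L1  bus=[BusRd]  L1: P0=I P1=E P2=I  mem[L1]=0
3. P0: load  L5  bus=[BusRd,Flush]  L5: P0=S P1=I P2=S  mem[L5]=61
4. P0: store L2 := 38  bus=[BusRdX]  L2: P0=M P1=I P2=I  mem[L2]=10
5. P0: load  L0  bus=[BusRd]  L0: P0=E P1=I P2=I  mem[L0]=0
6. P2: store L3 := 94  bus=[BusRdX]  L3: P0=I P1=I P2=M  mem[L3]=40
7. P2: load  L5  bus=[-]  L5: P0=S P1=I P2=S  mem[L5]=61
8. P0: store L2 := 15  bus=[-]  L2: P0=M P1=I P2=I  mem[L2]=10
9. P2: store L2 := 8  bus=[BusRdX,Flush]  L2: P0=I P1=I P2=M  mem[L2]=15
10. P2: load  L3  bus=[-]  L3: P0=I P1=I P2=M  mem[L3]=40
11. P0: load  L5  bus=[-]  L5: P0=S P1=I P2=S  mem[L5]=61
12. P2: store L2 := 5  bus=[-]  L2: P0=I P1=I P2=M  mem[L2]=15
13. P1: load  L5  bus=[BusRd]  L5: P0=S P1=S P2=S  mem[L5]=61
14. P0: store L5 := 10  bus=[BusUpgr]  L5: P0=M P1=I P2=I  mem[L5]=61
15. P2: store L0 := 95  bus=[BusRdX]  L0: P0=I P1=I P2=M  mem[L0]=0
16. P0: load  L6  bus=[BusRd]  L6: P0=E P1=I P2=I  mem[L6]=20
17. P1: load  L2  bus=[BusRd,Flush]  L2: P0=I P1=S P2=S  mem[L2]=5
18. P1: load  L5  bus=[BusRd,Flush]  L5: P0=S P1=S P2=I  mem[L5]=10
19. P0: load  L5  bus=[-]  L5: P0=S P1=S P2=I  mem[L5]=10
20. P0: store L3 := 12  bus=[BusRdX,Flush]  L3: P0=M P1=I P2=I  mem[L3]=94
21. P2: store L5 := 23  bus=[BusRdX]  L5: P0=I P1=I P2=M  mem[L5]=10
22. P1: load  L5  bus=[BusRd,Flush]  L5: P0=I P1=S P2=S  mem[L5]=23
23. P0: store L5 := 81  bus=[BusRdX]  L5: P0=M P1=I P2=I  mem[L5]=23
24. P2: load  L5  bus=[BusRd,Flush]  L5: P0=S P1=I P2=S  mem[L5]=81
25. P1: store L3 := 22  bus=[BusRdX,Flush]  L3: P0=I P1=M P2=I  mem[L3]=12

invalidations = 3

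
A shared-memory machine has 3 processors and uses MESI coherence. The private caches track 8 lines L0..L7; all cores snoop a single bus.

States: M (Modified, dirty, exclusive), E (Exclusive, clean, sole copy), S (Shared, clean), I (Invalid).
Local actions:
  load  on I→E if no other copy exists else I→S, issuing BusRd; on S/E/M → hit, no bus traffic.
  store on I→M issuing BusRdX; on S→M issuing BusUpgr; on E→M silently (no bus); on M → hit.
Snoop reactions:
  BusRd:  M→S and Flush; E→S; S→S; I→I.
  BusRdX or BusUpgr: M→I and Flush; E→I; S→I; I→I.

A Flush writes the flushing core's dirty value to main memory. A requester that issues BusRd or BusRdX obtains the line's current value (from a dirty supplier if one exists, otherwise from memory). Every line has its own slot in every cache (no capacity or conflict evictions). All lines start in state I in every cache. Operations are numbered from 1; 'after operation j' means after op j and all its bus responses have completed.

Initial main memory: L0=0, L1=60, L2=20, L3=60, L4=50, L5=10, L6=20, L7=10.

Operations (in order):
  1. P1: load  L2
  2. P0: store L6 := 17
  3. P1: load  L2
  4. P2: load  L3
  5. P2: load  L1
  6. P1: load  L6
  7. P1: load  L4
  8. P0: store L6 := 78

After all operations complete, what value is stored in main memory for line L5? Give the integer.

step 1: P1: load  L2  ⟶  IEI  (L2)  txn=BusRd  M[L2]=20
step 2: P0: store L6 := 17  ⟶  MII  (L6)  txn=BusRdX  M[L6]=20
step 3: P1: load  L2  ⟶  IEI  (L2)  txn=∅  M[L2]=20
step 4: P2: load  L3  ⟶  IIE  (L3)  txn=BusRd  M[L3]=60
step 5: P2: load  L1  ⟶  IIE  (L1)  txn=BusRd  M[L1]=60
step 6: P1: load  L6  ⟶  SSI  (L6)  txn=BusRd+Flush  M[L6]=17
step 7: P1: load  L4  ⟶  IEI  (L4)  txn=BusRd  M[L4]=50
step 8: P0: store L6 := 78  ⟶  MII  (L6)  txn=BusUpgr  M[L6]=17

memory[L5] = 10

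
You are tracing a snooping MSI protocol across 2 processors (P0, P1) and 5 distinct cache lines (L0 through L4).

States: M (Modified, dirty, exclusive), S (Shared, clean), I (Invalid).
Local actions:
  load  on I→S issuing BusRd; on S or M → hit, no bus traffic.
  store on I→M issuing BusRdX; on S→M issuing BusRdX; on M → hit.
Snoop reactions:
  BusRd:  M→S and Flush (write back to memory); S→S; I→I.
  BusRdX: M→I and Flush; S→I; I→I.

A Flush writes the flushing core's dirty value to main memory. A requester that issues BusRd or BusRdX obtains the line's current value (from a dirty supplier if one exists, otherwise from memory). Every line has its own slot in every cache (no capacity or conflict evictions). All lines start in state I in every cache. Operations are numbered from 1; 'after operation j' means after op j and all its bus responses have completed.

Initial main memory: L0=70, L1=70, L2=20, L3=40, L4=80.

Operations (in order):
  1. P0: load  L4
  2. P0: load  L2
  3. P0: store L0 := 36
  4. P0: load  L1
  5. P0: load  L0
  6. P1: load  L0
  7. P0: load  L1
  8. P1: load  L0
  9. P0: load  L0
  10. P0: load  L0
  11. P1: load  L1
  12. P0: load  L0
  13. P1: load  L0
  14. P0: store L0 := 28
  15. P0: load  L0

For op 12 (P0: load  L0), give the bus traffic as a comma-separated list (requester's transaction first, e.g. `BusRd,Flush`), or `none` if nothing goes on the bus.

bus = none

step 1: P0: load  L4  ⟶  SI  (L4)  txn=BusRd  M[L4]=80
step 2: P0: load  L2  ⟶  SI  (L2)  txn=BusRd  M[L2]=20
step 3: P0: store L0 := 36  ⟶  MI  (L0)  txn=BusRdX  M[L0]=70
step 4: P0: load  L1  ⟶  SI  (L1)  txn=BusRd  M[L1]=70
step 5: P0: load  L0  ⟶  MI  (L0)  txn=∅  M[L0]=70
step 6: P1: load  L0  ⟶  SS  (L0)  txn=BusRd+Flush  M[L0]=36
step 7: P0: load  L1  ⟶  SI  (L1)  txn=∅  M[L1]=70
step 8: P1: load  L0  ⟶  SS  (L0)  txn=∅  M[L0]=36
step 9: P0: load  L0  ⟶  SS  (L0)  txn=∅  M[L0]=36
step 10: P0: load  L0  ⟶  SS  (L0)  txn=∅  M[L0]=36
step 11: P1: load  L1  ⟶  SS  (L1)  txn=BusRd  M[L1]=70
step 12: P0: load  L0  ⟶  SS  (L0)  txn=∅  M[L0]=36
step 13: P1: load  L0  ⟶  SS  (L0)  txn=∅  M[L0]=36
step 14: P0: store L0 := 28  ⟶  MI  (L0)  txn=BusRdX  M[L0]=36
step 15: P0: load  L0  ⟶  MI  (L0)  txn=∅  M[L0]=36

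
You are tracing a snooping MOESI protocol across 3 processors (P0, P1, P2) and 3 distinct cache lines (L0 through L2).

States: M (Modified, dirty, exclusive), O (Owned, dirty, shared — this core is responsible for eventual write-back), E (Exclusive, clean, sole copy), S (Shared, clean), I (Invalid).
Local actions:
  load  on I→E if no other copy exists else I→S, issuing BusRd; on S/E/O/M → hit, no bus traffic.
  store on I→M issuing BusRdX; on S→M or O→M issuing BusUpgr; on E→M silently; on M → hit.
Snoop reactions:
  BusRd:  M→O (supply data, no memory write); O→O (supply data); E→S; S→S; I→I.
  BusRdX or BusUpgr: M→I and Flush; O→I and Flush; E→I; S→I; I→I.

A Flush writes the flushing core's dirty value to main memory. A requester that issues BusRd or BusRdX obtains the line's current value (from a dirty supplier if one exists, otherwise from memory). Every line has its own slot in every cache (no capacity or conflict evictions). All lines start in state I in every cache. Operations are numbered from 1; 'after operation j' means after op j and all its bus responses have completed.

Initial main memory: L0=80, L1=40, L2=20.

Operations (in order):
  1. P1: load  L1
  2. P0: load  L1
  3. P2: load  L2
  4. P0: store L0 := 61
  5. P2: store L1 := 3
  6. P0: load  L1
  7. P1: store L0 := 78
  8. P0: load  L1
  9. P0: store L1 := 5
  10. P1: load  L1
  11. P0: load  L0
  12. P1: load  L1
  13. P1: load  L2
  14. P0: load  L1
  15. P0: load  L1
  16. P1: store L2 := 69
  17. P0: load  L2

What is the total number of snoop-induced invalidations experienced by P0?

invalidations = 2

  op1 P1: load  L1 → I/E/I on L1; bus BusRd; mem=40
  op2 P0: load  L1 → S/S/I on L1; bus BusRd; mem=40
  op3 P2: load  L2 → I/I/E on L2; bus BusRd; mem=20
  op4 P0: store L0 := 61 → M/I/I on L0; bus BusRdX; mem=80
  op5 P2: store L1 := 3 → I/I/M on L1; bus BusRdX; mem=40
  op6 P0: load  L1 → S/I/O on L1; bus BusRd; mem=40
  op7 P1: store L0 := 78 → I/M/I on L0; bus BusRdX Flush; mem=61
  op8 P0: load  L1 → S/I/O on L1; bus (none); mem=40
  op9 P0: store L1 := 5 → M/I/I on L1; bus BusUpgr Flush; mem=3
  op10 P1: load  L1 → O/S/I on L1; bus BusRd; mem=3
  op11 P0: load  L0 → S/O/I on L0; bus BusRd; mem=61
  op12 P1: load  L1 → O/S/I on L1; bus (none); mem=3
  op13 P1: load  L2 → I/S/S on L2; bus BusRd; mem=20
  op14 P0: load  L1 → O/S/I on L1; bus (none); mem=3
  op15 P0: load  L1 → O/S/I on L1; bus (none); mem=3
  op16 P1: store L2 := 69 → I/M/I on L2; bus BusUpgr; mem=20
  op17 P0: load  L2 → S/O/I on L2; bus BusRd; mem=20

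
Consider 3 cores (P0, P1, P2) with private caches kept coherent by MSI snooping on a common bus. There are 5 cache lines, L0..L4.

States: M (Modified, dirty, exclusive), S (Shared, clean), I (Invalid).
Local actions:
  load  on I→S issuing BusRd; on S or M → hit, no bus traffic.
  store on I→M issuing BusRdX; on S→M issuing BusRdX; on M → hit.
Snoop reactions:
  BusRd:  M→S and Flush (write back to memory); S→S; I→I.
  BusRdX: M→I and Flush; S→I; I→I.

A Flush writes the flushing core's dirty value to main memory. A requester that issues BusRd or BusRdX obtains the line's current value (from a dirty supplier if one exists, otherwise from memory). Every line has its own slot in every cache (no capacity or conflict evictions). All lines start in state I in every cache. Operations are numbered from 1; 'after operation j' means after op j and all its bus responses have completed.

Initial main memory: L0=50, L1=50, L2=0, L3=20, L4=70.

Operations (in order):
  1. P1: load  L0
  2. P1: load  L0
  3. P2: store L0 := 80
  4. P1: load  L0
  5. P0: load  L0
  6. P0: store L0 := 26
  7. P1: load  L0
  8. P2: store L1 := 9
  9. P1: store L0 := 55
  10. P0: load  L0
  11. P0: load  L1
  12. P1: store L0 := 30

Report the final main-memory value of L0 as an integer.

1. P1: load  L0  bus=[BusRd]  L0: P0=I P1=S P2=I  mem[L0]=50
2. P1: load  L0  bus=[-]  L0: P0=I P1=S P2=I  mem[L0]=50
3. P2: store L0 := 80  bus=[BusRdX]  L0: P0=I P1=I P2=M  mem[L0]=50
4. P1: load  L0  bus=[BusRd,Flush]  L0: P0=I P1=S P2=S  mem[L0]=80
5. P0: load  L0  bus=[BusRd]  L0: P0=S P1=S P2=S  mem[L0]=80
6. P0: store L0 := 26  bus=[BusRdX]  L0: P0=M P1=I P2=I  mem[L0]=80
7. P1: load  L0  bus=[BusRd,Flush]  L0: P0=S P1=S P2=I  mem[L0]=26
8. P2: store L1 := 9  bus=[BusRdX]  L1: P0=I P1=I P2=M  mem[L1]=50
9. P1: store L0 := 55  bus=[BusRdX]  L0: P0=I P1=M P2=I  mem[L0]=26
10. P0: load  L0  bus=[BusRd,Flush]  L0: P0=S P1=S P2=I  mem[L0]=55
11. P0: load  L1  bus=[BusRd,Flush]  L1: P0=S P1=I P2=S  mem[L1]=9
12. P1: store L0 := 30  bus=[BusRdX]  L0: P0=I P1=M P2=I  mem[L0]=55

memory[L0] = 55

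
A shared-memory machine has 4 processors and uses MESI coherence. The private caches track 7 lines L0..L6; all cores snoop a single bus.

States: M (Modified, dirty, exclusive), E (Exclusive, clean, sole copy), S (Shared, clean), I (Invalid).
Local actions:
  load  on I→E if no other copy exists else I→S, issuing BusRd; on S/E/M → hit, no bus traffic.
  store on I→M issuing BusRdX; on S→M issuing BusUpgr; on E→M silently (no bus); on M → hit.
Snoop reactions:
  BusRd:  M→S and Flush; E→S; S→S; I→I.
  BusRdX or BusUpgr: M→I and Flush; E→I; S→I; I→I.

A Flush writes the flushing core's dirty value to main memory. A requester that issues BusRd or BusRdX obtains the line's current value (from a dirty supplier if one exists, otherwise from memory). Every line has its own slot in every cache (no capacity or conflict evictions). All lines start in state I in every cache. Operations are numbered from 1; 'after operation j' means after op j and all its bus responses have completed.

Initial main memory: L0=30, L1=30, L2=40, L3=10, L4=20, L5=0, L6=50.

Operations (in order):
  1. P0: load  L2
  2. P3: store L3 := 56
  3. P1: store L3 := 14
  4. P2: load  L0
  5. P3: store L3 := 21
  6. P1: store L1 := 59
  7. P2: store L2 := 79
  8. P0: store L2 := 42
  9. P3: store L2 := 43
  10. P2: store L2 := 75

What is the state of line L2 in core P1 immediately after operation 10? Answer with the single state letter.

[1] P0: load  L2 | P0:E(40), P1:I, P2:I, P3:I | bus: BusRd
[2] P3: store L3 := 56 | P0:I, P1:I, P2:I, P3:M(56) | bus: BusRdX
[3] P1: store L3 := 14 | P0:I, P1:M(14), P2:I, P3:I | bus: BusRdX,Flush
[4] P2: load  L0 | P0:I, P1:I, P2:E(30), P3:I | bus: BusRd
[5] P3: store L3 := 21 | P0:I, P1:I, P2:I, P3:M(21) | bus: BusRdX,Flush
[6] P1: store L1 := 59 | P0:I, P1:M(59), P2:I, P3:I | bus: BusRdX
[7] P2: store L2 := 79 | P0:I, P1:I, P2:M(79), P3:I | bus: BusRdX
[8] P0: store L2 := 42 | P0:M(42), P1:I, P2:I, P3:I | bus: BusRdX,Flush
[9] P3: store L2 := 43 | P0:I, P1:I, P2:I, P3:M(43) | bus: BusRdX,Flush
[10] P2: store L2 := 75 | P0:I, P1:I, P2:M(75), P3:I | bus: BusRdX,Flush

state = I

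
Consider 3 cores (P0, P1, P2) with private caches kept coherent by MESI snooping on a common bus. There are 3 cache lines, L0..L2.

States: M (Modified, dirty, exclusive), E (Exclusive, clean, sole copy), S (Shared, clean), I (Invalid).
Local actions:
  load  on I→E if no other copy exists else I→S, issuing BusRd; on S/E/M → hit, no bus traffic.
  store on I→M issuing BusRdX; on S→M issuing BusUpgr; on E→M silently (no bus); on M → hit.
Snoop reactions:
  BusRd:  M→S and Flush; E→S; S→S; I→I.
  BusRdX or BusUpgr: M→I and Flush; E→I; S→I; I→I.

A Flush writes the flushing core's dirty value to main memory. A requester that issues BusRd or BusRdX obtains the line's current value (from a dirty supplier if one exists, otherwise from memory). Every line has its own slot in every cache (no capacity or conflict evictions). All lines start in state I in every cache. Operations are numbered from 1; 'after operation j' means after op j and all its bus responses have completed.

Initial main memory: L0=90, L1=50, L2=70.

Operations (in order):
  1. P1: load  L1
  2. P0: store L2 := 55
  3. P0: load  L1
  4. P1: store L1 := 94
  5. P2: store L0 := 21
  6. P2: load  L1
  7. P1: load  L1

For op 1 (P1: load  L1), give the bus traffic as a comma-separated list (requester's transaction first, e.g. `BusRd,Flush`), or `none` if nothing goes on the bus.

[1] P1: load  L1 | P0:I, P1:E(50), P2:I | bus: BusRd
[2] P0: store L2 := 55 | P0:M(55), P1:I, P2:I | bus: BusRdX
[3] P0: load  L1 | P0:S(50), P1:S(50), P2:I | bus: BusRd
[4] P1: store L1 := 94 | P0:I, P1:M(94), P2:I | bus: BusUpgr
[5] P2: store L0 := 21 | P0:I, P1:I, P2:M(21) | bus: BusRdX
[6] P2: load  L1 | P0:I, P1:S(94), P2:S(94) | bus: BusRd,Flush
[7] P1: load  L1 | P0:I, P1:S(94), P2:S(94) | bus: none

bus = BusRd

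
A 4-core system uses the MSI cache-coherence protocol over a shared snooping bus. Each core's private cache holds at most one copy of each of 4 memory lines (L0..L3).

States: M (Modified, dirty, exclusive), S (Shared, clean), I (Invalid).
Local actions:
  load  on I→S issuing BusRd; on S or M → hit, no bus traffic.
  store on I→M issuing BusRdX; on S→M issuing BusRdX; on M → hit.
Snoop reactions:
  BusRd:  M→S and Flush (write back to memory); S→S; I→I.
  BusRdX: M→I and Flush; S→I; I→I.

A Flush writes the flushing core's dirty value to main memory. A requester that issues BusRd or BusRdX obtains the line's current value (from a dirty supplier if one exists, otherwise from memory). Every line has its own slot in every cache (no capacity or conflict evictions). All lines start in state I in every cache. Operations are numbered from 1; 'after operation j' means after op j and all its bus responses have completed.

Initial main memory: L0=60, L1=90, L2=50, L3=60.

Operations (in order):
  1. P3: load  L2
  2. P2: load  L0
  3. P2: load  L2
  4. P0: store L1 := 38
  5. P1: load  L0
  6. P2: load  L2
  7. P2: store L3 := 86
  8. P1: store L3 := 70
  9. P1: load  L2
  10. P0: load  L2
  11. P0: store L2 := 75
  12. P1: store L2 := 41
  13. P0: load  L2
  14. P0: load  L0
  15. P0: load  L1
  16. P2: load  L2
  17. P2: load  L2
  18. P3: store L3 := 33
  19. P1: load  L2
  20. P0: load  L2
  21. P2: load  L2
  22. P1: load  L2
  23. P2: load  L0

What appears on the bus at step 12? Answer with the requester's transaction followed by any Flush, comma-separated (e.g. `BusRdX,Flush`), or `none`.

  op1 P3: load  L2 → I/I/I/S on L2; bus BusRd; mem=50
  op2 P2: load  L0 → I/I/S/I on L0; bus BusRd; mem=60
  op3 P2: load  L2 → I/I/S/S on L2; bus BusRd; mem=50
  op4 P0: store L1 := 38 → M/I/I/I on L1; bus BusRdX; mem=90
  op5 P1: load  L0 → I/S/S/I on L0; bus BusRd; mem=60
  op6 P2: load  L2 → I/I/S/S on L2; bus (none); mem=50
  op7 P2: store L3 := 86 → I/I/M/I on L3; bus BusRdX; mem=60
  op8 P1: store L3 := 70 → I/M/I/I on L3; bus BusRdX Flush; mem=86
  op9 P1: load  L2 → I/S/S/S on L2; bus BusRd; mem=50
  op10 P0: load  L2 → S/S/S/S on L2; bus BusRd; mem=50
  op11 P0: store L2 := 75 → M/I/I/I on L2; bus BusRdX; mem=50
  op12 P1: store L2 := 41 → I/M/I/I on L2; bus BusRdX Flush; mem=75
  op13 P0: load  L2 → S/S/I/I on L2; bus BusRd Flush; mem=41
  op14 P0: load  L0 → S/S/S/I on L0; bus BusRd; mem=60
  op15 P0: load  L1 → M/I/I/I on L1; bus (none); mem=90
  op16 P2: load  L2 → S/S/S/I on L2; bus BusRd; mem=41
  op17 P2: load  L2 → S/S/S/I on L2; bus (none); mem=41
  op18 P3: store L3 := 33 → I/I/I/M on L3; bus BusRdX Flush; mem=70
  op19 P1: load  L2 → S/S/S/I on L2; bus (none); mem=41
  op20 P0: load  L2 → S/S/S/I on L2; bus (none); mem=41
  op21 P2: load  L2 → S/S/S/I on L2; bus (none); mem=41
  op22 P1: load  L2 → S/S/S/I on L2; bus (none); mem=41
  op23 P2: load  L0 → S/S/S/I on L0; bus (none); mem=60

bus = BusRdX,Flush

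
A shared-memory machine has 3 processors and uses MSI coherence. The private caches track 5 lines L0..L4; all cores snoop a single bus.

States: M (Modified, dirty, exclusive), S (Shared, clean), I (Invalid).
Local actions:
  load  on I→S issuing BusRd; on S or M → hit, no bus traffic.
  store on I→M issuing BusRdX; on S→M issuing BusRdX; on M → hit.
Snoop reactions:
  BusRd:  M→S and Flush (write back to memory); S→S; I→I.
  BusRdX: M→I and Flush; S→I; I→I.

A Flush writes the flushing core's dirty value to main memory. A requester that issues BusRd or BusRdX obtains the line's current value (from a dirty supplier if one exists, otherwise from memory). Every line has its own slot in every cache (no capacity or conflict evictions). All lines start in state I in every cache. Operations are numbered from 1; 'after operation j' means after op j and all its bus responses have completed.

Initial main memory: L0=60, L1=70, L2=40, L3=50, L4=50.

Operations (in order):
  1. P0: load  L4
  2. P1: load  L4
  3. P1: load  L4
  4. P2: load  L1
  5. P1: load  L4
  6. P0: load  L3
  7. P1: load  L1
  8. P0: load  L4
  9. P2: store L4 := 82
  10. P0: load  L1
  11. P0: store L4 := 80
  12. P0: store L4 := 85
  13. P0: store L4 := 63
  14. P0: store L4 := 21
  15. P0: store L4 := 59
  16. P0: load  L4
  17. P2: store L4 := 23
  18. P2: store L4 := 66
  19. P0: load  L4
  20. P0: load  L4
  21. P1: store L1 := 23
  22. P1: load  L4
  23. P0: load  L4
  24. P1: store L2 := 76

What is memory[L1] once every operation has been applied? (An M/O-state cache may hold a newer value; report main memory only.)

[1] P0: load  L4 | P0:S(50), P1:I, P2:I | bus: BusRd
[2] P1: load  L4 | P0:S(50), P1:S(50), P2:I | bus: BusRd
[3] P1: load  L4 | P0:S(50), P1:S(50), P2:I | bus: none
[4] P2: load  L1 | P0:I, P1:I, P2:S(70) | bus: BusRd
[5] P1: load  L4 | P0:S(50), P1:S(50), P2:I | bus: none
[6] P0: load  L3 | P0:S(50), P1:I, P2:I | bus: BusRd
[7] P1: load  L1 | P0:I, P1:S(70), P2:S(70) | bus: BusRd
[8] P0: load  L4 | P0:S(50), P1:S(50), P2:I | bus: none
[9] P2: store L4 := 82 | P0:I, P1:I, P2:M(82) | bus: BusRdX
[10] P0: load  L1 | P0:S(70), P1:S(70), P2:S(70) | bus: BusRd
[11] P0: store L4 := 80 | P0:M(80), P1:I, P2:I | bus: BusRdX,Flush
[12] P0: store L4 := 85 | P0:M(85), P1:I, P2:I | bus: none
[13] P0: store L4 := 63 | P0:M(63), P1:I, P2:I | bus: none
[14] P0: store L4 := 21 | P0:M(21), P1:I, P2:I | bus: none
[15] P0: store L4 := 59 | P0:M(59), P1:I, P2:I | bus: none
[16] P0: load  L4 | P0:M(59), P1:I, P2:I | bus: none
[17] P2: store L4 := 23 | P0:I, P1:I, P2:M(23) | bus: BusRdX,Flush
[18] P2: store L4 := 66 | P0:I, P1:I, P2:M(66) | bus: none
[19] P0: load  L4 | P0:S(66), P1:I, P2:S(66) | bus: BusRd,Flush
[20] P0: load  L4 | P0:S(66), P1:I, P2:S(66) | bus: none
[21] P1: store L1 := 23 | P0:I, P1:M(23), P2:I | bus: BusRdX
[22] P1: load  L4 | P0:S(66), P1:S(66), P2:S(66) | bus: BusRd
[23] P0: load  L4 | P0:S(66), P1:S(66), P2:S(66) | bus: none
[24] P1: store L2 := 76 | P0:I, P1:M(76), P2:I | bus: BusRdX

memory[L1] = 70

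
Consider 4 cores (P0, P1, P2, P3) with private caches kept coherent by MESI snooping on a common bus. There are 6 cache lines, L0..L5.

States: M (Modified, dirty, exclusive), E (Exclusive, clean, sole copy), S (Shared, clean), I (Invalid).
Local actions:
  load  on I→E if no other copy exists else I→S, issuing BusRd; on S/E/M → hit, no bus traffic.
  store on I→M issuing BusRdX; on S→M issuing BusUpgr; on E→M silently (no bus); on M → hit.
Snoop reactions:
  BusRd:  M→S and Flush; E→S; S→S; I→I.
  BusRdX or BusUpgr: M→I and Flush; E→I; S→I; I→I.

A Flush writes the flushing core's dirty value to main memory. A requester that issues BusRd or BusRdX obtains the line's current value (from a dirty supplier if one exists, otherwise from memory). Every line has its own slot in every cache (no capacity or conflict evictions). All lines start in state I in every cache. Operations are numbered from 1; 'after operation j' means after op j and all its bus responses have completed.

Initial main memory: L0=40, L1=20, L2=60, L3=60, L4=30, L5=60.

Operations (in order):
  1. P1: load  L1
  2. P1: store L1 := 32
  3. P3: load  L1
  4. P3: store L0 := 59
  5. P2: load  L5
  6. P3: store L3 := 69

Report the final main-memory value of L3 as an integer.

memory[L3] = 60

  op1 P1: load  L1 → I/E/I/I on L1; bus BusRd; mem=20
  op2 P1: store L1 := 32 → I/M/I/I on L1; bus (none); mem=20
  op3 P3: load  L1 → I/S/I/S on L1; bus BusRd Flush; mem=32
  op4 P3: store L0 := 59 → I/I/I/M on L0; bus BusRdX; mem=40
  op5 P2: load  L5 → I/I/E/I on L5; bus BusRd; mem=60
  op6 P3: store L3 := 69 → I/I/I/M on L3; bus BusRdX; mem=60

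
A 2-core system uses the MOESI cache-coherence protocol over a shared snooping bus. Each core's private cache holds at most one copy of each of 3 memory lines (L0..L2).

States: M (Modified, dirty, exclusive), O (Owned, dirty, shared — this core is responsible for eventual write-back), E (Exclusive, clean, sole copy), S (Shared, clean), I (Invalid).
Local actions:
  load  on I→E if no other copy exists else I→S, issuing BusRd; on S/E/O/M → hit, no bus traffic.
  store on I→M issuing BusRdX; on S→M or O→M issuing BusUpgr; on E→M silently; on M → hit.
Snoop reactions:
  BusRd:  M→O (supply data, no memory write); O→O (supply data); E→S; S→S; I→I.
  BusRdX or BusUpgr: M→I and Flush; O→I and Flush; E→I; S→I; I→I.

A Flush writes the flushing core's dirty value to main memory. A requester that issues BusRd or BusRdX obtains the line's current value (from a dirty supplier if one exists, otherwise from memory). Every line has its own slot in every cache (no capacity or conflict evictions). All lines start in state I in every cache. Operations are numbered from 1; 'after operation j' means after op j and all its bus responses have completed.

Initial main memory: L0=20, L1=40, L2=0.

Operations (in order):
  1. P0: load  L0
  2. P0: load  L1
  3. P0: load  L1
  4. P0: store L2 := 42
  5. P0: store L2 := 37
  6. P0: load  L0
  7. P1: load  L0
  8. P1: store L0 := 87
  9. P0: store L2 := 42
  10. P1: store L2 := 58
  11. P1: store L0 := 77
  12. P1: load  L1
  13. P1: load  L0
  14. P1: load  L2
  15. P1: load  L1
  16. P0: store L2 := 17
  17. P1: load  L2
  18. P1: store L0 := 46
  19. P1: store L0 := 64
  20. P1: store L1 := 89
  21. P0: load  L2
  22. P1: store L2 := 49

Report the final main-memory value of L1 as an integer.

[1] P0: load  L0 | P0:E(20), P1:I | bus: BusRd
[2] P0: load  L1 | P0:E(40), P1:I | bus: BusRd
[3] P0: load  L1 | P0:E(40), P1:I | bus: none
[4] P0: store L2 := 42 | P0:M(42), P1:I | bus: BusRdX
[5] P0: store L2 := 37 | P0:M(37), P1:I | bus: none
[6] P0: load  L0 | P0:E(20), P1:I | bus: none
[7] P1: load  L0 | P0:S(20), P1:S(20) | bus: BusRd
[8] P1: store L0 := 87 | P0:I, P1:M(87) | bus: BusUpgr
[9] P0: store L2 := 42 | P0:M(42), P1:I | bus: none
[10] P1: store L2 := 58 | P0:I, P1:M(58) | bus: BusRdX,Flush
[11] P1: store L0 := 77 | P0:I, P1:M(77) | bus: none
[12] P1: load  L1 | P0:S(40), P1:S(40) | bus: BusRd
[13] P1: load  L0 | P0:I, P1:M(77) | bus: none
[14] P1: load  L2 | P0:I, P1:M(58) | bus: none
[15] P1: load  L1 | P0:S(40), P1:S(40) | bus: none
[16] P0: store L2 := 17 | P0:M(17), P1:I | bus: BusRdX,Flush
[17] P1: load  L2 | P0:O(17), P1:S(17) | bus: BusRd
[18] P1: store L0 := 46 | P0:I, P1:M(46) | bus: none
[19] P1: store L0 := 64 | P0:I, P1:M(64) | bus: none
[20] P1: store L1 := 89 | P0:I, P1:M(89) | bus: BusUpgr
[21] P0: load  L2 | P0:O(17), P1:S(17) | bus: none
[22] P1: store L2 := 49 | P0:I, P1:M(49) | bus: BusUpgr,Flush

memory[L1] = 40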